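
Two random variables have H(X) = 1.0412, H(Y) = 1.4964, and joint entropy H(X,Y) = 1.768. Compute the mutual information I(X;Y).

I(X;Y) = H(X) + H(Y) - H(X,Y)
I(X;Y) = 1.0412 + 1.4964 - 1.768 = 0.7696 bits


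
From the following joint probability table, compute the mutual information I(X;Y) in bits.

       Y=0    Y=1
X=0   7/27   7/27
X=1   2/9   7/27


H(X) = 0.9990, H(Y) = 0.9990, H(X,Y) = 1.9970
I(X;Y) = H(X) + H(Y) - H(X,Y) = 0.0011 bits


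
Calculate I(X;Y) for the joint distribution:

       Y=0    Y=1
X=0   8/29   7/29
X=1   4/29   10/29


H(X) = 0.9991, H(Y) = 0.9784, H(X,Y) = 1.9314
I(X;Y) = H(X) + H(Y) - H(X,Y) = 0.0462 bits


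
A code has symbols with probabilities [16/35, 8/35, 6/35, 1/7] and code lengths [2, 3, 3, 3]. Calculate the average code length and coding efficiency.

Average length L = Σ p_i × l_i = 2.5429 bits
Entropy H = 1.8402 bits
Efficiency η = H/L × 100% = 72.37%


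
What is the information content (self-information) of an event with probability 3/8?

Information content I(x) = -log₂(p(x))
I = -log₂(3/8) = -log₂(0.3750)
I = 1.4150 bits


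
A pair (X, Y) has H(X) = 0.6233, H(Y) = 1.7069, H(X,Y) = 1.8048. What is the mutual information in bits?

I(X;Y) = H(X) + H(Y) - H(X,Y)
I(X;Y) = 0.6233 + 1.7069 - 1.8048 = 0.5254 bits


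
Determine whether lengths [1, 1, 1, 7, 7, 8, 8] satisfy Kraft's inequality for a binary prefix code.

Kraft inequality: Σ 2^(-l_i) ≤ 1 for prefix-free code
Calculating: 2^(-1) + 2^(-1) + 2^(-1) + 2^(-7) + 2^(-7) + 2^(-8) + 2^(-8)
= 0.5 + 0.5 + 0.5 + 0.0078125 + 0.0078125 + 0.00390625 + 0.00390625
= 1.5234
Since 1.5234 > 1, prefix-free code does not exist


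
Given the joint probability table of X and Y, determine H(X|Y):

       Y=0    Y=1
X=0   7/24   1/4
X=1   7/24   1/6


H(X|Y) = Σ_y p(y) H(X|Y=y)
  p(Y=0) = 7/12, H(X|Y=0) = 1.0000
  p(Y=1) = 5/12, H(X|Y=1) = 0.9710
H(X|Y) = 0.5833×1.0000 + 0.4167×0.9710 = 0.9879 bits


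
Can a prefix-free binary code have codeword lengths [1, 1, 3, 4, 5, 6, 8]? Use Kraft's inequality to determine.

Kraft inequality: Σ 2^(-l_i) ≤ 1 for prefix-free code
Calculating: 2^(-1) + 2^(-1) + 2^(-3) + 2^(-4) + 2^(-5) + 2^(-6) + 2^(-8)
= 0.5 + 0.5 + 0.125 + 0.0625 + 0.03125 + 0.015625 + 0.00390625
= 1.2383
Since 1.2383 > 1, prefix-free code does not exist


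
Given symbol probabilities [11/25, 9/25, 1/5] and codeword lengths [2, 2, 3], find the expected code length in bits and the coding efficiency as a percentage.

Average length L = Σ p_i × l_i = 2.2000 bits
Entropy H = 1.5161 bits
Efficiency η = H/L × 100% = 68.92%


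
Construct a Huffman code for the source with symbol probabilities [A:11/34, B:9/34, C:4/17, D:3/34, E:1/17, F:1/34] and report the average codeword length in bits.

Huffman tree construction:
Combine smallest probabilities repeatedly
Resulting codes:
  A: 11 (length 2)
  B: 10 (length 2)
  C: 01 (length 2)
  D: 000 (length 3)
  E: 0011 (length 4)
  F: 0010 (length 4)
Average length = Σ p(s) × length(s) = 2.2647 bits


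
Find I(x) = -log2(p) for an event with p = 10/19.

Information content I(x) = -log₂(p(x))
I = -log₂(10/19) = -log₂(0.5263)
I = 0.9260 bits


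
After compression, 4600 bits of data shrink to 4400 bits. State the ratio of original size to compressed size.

Compression ratio = Original / Compressed
= 4600 / 4400 = 1.05:1


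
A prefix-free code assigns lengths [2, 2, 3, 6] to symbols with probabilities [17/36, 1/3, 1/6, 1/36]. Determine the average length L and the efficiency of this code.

Average length L = Σ p_i × l_i = 2.2778 bits
Entropy H = 1.6139 bits
Efficiency η = H/L × 100% = 70.86%


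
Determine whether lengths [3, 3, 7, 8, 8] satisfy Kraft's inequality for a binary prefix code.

Kraft inequality: Σ 2^(-l_i) ≤ 1 for prefix-free code
Calculating: 2^(-3) + 2^(-3) + 2^(-7) + 2^(-8) + 2^(-8)
= 0.125 + 0.125 + 0.0078125 + 0.00390625 + 0.00390625
= 0.2656
Since 0.2656 ≤ 1, prefix-free code exists


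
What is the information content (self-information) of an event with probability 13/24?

Information content I(x) = -log₂(p(x))
I = -log₂(13/24) = -log₂(0.5417)
I = 0.8845 bits


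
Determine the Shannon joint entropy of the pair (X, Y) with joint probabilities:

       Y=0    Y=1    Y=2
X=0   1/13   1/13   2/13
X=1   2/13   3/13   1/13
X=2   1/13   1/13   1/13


H(X,Y) = -Σ p(x,y) log₂ p(x,y)
  p(0,0)=1/13: -0.0769 × log₂(0.0769) = 0.2846
  p(0,1)=1/13: -0.0769 × log₂(0.0769) = 0.2846
  p(0,2)=2/13: -0.1538 × log₂(0.1538) = 0.4155
  p(1,0)=2/13: -0.1538 × log₂(0.1538) = 0.4155
  p(1,1)=3/13: -0.2308 × log₂(0.2308) = 0.4882
  p(1,2)=1/13: -0.0769 × log₂(0.0769) = 0.2846
  p(2,0)=1/13: -0.0769 × log₂(0.0769) = 0.2846
  p(2,1)=1/13: -0.0769 × log₂(0.0769) = 0.2846
  p(2,2)=1/13: -0.0769 × log₂(0.0769) = 0.2846
H(X,Y) = 3.0270 bits


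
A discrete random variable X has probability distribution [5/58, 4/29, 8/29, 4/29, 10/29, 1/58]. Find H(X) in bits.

H(X) = -Σ p(x) log₂ p(x)
  -5/58 × log₂(5/58) = 0.3048
  -4/29 × log₂(4/29) = 0.3942
  -8/29 × log₂(8/29) = 0.5125
  -4/29 × log₂(4/29) = 0.3942
  -10/29 × log₂(10/29) = 0.5297
  -1/58 × log₂(1/58) = 0.1010
H(X) = 2.2365 bits


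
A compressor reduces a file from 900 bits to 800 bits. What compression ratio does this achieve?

Compression ratio = Original / Compressed
= 900 / 800 = 1.12:1


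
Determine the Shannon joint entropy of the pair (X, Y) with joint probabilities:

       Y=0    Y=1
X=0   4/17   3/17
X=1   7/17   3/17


H(X,Y) = -Σ p(x,y) log₂ p(x,y)
  p(0,0)=4/17: -0.2353 × log₂(0.2353) = 0.4912
  p(0,1)=3/17: -0.1765 × log₂(0.1765) = 0.4416
  p(1,0)=7/17: -0.4118 × log₂(0.4118) = 0.5271
  p(1,1)=3/17: -0.1765 × log₂(0.1765) = 0.4416
H(X,Y) = 1.9015 bits


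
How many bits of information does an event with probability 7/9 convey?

Information content I(x) = -log₂(p(x))
I = -log₂(7/9) = -log₂(0.7778)
I = 0.3626 bits


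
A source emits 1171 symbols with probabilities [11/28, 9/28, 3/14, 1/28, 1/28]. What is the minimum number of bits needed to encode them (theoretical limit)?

Entropy H = 1.8755 bits/symbol
Minimum bits = H × n = 1.8755 × 1171
= 2196.17 bits


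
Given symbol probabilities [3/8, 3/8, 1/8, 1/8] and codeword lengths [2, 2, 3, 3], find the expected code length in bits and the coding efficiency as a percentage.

Average length L = Σ p_i × l_i = 2.2500 bits
Entropy H = 1.8113 bits
Efficiency η = H/L × 100% = 80.50%


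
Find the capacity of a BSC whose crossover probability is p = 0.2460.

For BSC with error probability p:
C = 1 - H(p) where H(p) is binary entropy
H(0.2460) = -0.2460 × log₂(0.2460) - 0.7540 × log₂(0.7540)
H(p) = 0.8049
C = 1 - 0.8049 = 0.1951 bits/use


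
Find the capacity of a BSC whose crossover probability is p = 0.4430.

For BSC with error probability p:
C = 1 - H(p) where H(p) is binary entropy
H(0.4430) = -0.4430 × log₂(0.4430) - 0.5570 × log₂(0.5570)
H(p) = 0.9906
C = 1 - 0.9906 = 0.0094 bits/use


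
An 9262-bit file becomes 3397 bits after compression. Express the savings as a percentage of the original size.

Space savings = (1 - Compressed/Original) × 100%
= (1 - 3397/9262) × 100%
= 63.32%


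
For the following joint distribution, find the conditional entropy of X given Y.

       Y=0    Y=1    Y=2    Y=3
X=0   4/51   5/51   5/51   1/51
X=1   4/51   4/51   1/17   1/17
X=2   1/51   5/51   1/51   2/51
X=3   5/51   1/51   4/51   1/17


H(X|Y) = Σ_y p(y) H(X|Y=y)
  p(Y=0) = 14/51, H(X|Y=0) = 1.8352
  p(Y=1) = 5/17, H(X|Y=1) = 1.8256
  p(Y=2) = 13/51, H(X|Y=2) = 1.8262
  p(Y=3) = 3/17, H(X|Y=3) = 1.8911
H(X|Y) = 0.2745×1.8352 + 0.2941×1.8256 + 0.2549×1.8262 + 0.1765×1.8911 = 1.8400 bits


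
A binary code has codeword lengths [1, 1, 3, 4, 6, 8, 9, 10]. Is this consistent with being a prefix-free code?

Kraft inequality: Σ 2^(-l_i) ≤ 1 for prefix-free code
Calculating: 2^(-1) + 2^(-1) + 2^(-3) + 2^(-4) + 2^(-6) + 2^(-8) + 2^(-9) + 2^(-10)
= 0.5 + 0.5 + 0.125 + 0.0625 + 0.015625 + 0.00390625 + 0.001953125 + 0.0009765625
= 1.2100
Since 1.2100 > 1, prefix-free code does not exist


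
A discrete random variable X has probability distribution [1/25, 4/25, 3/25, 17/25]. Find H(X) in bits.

H(X) = -Σ p(x) log₂ p(x)
  -1/25 × log₂(1/25) = 0.1858
  -4/25 × log₂(4/25) = 0.4230
  -3/25 × log₂(3/25) = 0.3671
  -17/25 × log₂(17/25) = 0.3783
H(X) = 1.3542 bits


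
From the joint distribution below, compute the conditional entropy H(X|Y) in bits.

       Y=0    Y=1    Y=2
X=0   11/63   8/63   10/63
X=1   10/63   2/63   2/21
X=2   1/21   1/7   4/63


H(X|Y) = Σ_y p(y) H(X|Y=y)
  p(Y=0) = 8/21, H(X|Y=0) = 1.4171
  p(Y=1) = 19/63, H(X|Y=1) = 1.3780
  p(Y=2) = 20/63, H(X|Y=2) = 1.4855
H(X|Y) = 0.3810×1.4171 + 0.3016×1.3780 + 0.3175×1.4855 = 1.4270 bits


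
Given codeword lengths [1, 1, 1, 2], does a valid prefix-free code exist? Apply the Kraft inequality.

Kraft inequality: Σ 2^(-l_i) ≤ 1 for prefix-free code
Calculating: 2^(-1) + 2^(-1) + 2^(-1) + 2^(-2)
= 0.5 + 0.5 + 0.5 + 0.25
= 1.7500
Since 1.7500 > 1, prefix-free code does not exist


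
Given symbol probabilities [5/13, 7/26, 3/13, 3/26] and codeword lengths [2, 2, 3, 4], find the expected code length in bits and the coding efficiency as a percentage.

Average length L = Σ p_i × l_i = 2.4615 bits
Entropy H = 1.8875 bits
Efficiency η = H/L × 100% = 76.68%


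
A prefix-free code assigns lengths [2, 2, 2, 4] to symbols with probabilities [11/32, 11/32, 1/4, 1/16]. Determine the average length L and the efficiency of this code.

Average length L = Σ p_i × l_i = 2.1250 bits
Entropy H = 1.8091 bits
Efficiency η = H/L × 100% = 85.14%


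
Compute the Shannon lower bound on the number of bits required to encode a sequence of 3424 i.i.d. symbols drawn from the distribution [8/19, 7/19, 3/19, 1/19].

Entropy H = 1.7002 bits/symbol
Minimum bits = H × n = 1.7002 × 3424
= 5821.57 bits


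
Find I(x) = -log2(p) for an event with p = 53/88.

Information content I(x) = -log₂(p(x))
I = -log₂(53/88) = -log₂(0.6023)
I = 0.7315 bits


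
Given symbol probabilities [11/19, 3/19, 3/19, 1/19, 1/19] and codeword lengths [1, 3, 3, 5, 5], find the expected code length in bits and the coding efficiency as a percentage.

Average length L = Σ p_i × l_i = 2.0526 bits
Entropy H = 1.7446 bits
Efficiency η = H/L × 100% = 84.99%


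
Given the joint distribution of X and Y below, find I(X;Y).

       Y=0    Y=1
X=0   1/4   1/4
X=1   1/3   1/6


H(X) = 1.0000, H(Y) = 0.9799, H(X,Y) = 1.9591
I(X;Y) = H(X) + H(Y) - H(X,Y) = 0.0207 bits


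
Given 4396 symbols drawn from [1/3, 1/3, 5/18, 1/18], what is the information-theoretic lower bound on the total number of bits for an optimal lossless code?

Entropy H = 1.8016 bits/symbol
Minimum bits = H × n = 1.8016 × 4396
= 7919.99 bits


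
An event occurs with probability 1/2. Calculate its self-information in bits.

Information content I(x) = -log₂(p(x))
I = -log₂(1/2) = -log₂(0.5000)
I = 1.0000 bits


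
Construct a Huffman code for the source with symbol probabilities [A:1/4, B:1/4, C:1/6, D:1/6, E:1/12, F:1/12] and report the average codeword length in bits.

Huffman tree construction:
Combine smallest probabilities repeatedly
Resulting codes:
  A: 01 (length 2)
  B: 10 (length 2)
  C: 110 (length 3)
  D: 111 (length 3)
  E: 000 (length 3)
  F: 001 (length 3)
Average length = Σ p(s) × length(s) = 2.5000 bits


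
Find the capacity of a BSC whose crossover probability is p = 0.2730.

For BSC with error probability p:
C = 1 - H(p) where H(p) is binary entropy
H(0.2730) = -0.2730 × log₂(0.2730) - 0.7270 × log₂(0.7270)
H(p) = 0.8457
C = 1 - 0.8457 = 0.1543 bits/use


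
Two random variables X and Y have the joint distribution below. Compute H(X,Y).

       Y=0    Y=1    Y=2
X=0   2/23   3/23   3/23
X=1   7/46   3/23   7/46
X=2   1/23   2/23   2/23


H(X,Y) = -Σ p(x,y) log₂ p(x,y)
  p(0,0)=2/23: -0.0870 × log₂(0.0870) = 0.3064
  p(0,1)=3/23: -0.1304 × log₂(0.1304) = 0.3833
  p(0,2)=3/23: -0.1304 × log₂(0.1304) = 0.3833
  p(1,0)=7/46: -0.1522 × log₂(0.1522) = 0.4133
  p(1,1)=3/23: -0.1304 × log₂(0.1304) = 0.3833
  p(1,2)=7/46: -0.1522 × log₂(0.1522) = 0.4133
  p(2,0)=1/23: -0.0435 × log₂(0.0435) = 0.1967
  p(2,1)=2/23: -0.0870 × log₂(0.0870) = 0.3064
  p(2,2)=2/23: -0.0870 × log₂(0.0870) = 0.3064
H(X,Y) = 3.0924 bits


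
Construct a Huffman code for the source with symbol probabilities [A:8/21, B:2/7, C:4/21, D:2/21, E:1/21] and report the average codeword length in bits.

Huffman tree construction:
Combine smallest probabilities repeatedly
Resulting codes:
  A: 0 (length 1)
  B: 10 (length 2)
  C: 111 (length 3)
  D: 1101 (length 4)
  E: 1100 (length 4)
Average length = Σ p(s) × length(s) = 2.0952 bits


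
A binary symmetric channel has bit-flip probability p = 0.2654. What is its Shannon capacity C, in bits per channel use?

For BSC with error probability p:
C = 1 - H(p) where H(p) is binary entropy
H(0.2654) = -0.2654 × log₂(0.2654) - 0.7346 × log₂(0.7346)
H(p) = 0.8348
C = 1 - 0.8348 = 0.1652 bits/use


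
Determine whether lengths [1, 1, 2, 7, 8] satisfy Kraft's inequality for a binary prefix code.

Kraft inequality: Σ 2^(-l_i) ≤ 1 for prefix-free code
Calculating: 2^(-1) + 2^(-1) + 2^(-2) + 2^(-7) + 2^(-8)
= 0.5 + 0.5 + 0.25 + 0.0078125 + 0.00390625
= 1.2617
Since 1.2617 > 1, prefix-free code does not exist


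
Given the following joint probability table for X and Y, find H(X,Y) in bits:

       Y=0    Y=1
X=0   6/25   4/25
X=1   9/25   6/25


H(X,Y) = -Σ p(x,y) log₂ p(x,y)
  p(0,0)=6/25: -0.2400 × log₂(0.2400) = 0.4941
  p(0,1)=4/25: -0.1600 × log₂(0.1600) = 0.4230
  p(1,0)=9/25: -0.3600 × log₂(0.3600) = 0.5306
  p(1,1)=6/25: -0.2400 × log₂(0.2400) = 0.4941
H(X,Y) = 1.9419 bits


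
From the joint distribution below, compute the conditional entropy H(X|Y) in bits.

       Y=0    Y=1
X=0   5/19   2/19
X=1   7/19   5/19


H(X|Y) = Σ_y p(y) H(X|Y=y)
  p(Y=0) = 12/19, H(X|Y=0) = 0.9799
  p(Y=1) = 7/19, H(X|Y=1) = 0.8631
H(X|Y) = 0.6316×0.9799 + 0.3684×0.8631 = 0.9369 bits


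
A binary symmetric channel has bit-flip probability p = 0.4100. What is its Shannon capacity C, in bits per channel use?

For BSC with error probability p:
C = 1 - H(p) where H(p) is binary entropy
H(0.4100) = -0.4100 × log₂(0.4100) - 0.5900 × log₂(0.5900)
H(p) = 0.9765
C = 1 - 0.9765 = 0.0235 bits/use


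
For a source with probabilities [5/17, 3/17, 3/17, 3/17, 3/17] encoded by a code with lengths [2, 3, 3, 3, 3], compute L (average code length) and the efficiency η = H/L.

Average length L = Σ p_i × l_i = 2.7059 bits
Entropy H = 2.2857 bits
Efficiency η = H/L × 100% = 84.47%


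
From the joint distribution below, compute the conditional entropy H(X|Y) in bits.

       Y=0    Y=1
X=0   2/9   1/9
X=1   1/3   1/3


H(X|Y) = Σ_y p(y) H(X|Y=y)
  p(Y=0) = 5/9, H(X|Y=0) = 0.9710
  p(Y=1) = 4/9, H(X|Y=1) = 0.8113
H(X|Y) = 0.5556×0.9710 + 0.4444×0.8113 = 0.9000 bits


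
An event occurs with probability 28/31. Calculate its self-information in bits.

Information content I(x) = -log₂(p(x))
I = -log₂(28/31) = -log₂(0.9032)
I = 0.1468 bits


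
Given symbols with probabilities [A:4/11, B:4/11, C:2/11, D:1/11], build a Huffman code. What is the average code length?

Huffman tree construction:
Combine smallest probabilities repeatedly
Resulting codes:
  A: 11 (length 2)
  B: 0 (length 1)
  C: 101 (length 3)
  D: 100 (length 3)
Average length = Σ p(s) × length(s) = 1.9091 bits


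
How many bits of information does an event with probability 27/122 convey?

Information content I(x) = -log₂(p(x))
I = -log₂(27/122) = -log₂(0.2213)
I = 2.1758 bits


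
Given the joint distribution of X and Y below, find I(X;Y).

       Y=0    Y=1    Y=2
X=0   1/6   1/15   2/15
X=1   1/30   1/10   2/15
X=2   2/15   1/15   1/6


H(X) = 1.5700, H(Y) = 1.5410, H(X,Y) = 3.0411
I(X;Y) = H(X) + H(Y) - H(X,Y) = 0.0699 bits


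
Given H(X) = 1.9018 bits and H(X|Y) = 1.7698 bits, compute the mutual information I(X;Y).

I(X;Y) = H(X) - H(X|Y)
I(X;Y) = 1.9018 - 1.7698 = 0.132 bits


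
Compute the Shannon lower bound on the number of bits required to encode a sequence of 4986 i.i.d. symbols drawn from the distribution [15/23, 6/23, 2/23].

Entropy H = 1.2143 bits/symbol
Minimum bits = H × n = 1.2143 × 4986
= 6054.48 bits


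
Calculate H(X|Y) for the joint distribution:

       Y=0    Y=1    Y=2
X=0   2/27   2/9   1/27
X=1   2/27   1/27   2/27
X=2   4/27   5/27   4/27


H(X|Y) = Σ_y p(y) H(X|Y=y)
  p(Y=0) = 8/27, H(X|Y=0) = 1.5000
  p(Y=1) = 4/9, H(X|Y=1) = 1.3250
  p(Y=2) = 7/27, H(X|Y=2) = 1.3788
H(X|Y) = 0.2963×1.5000 + 0.4444×1.3250 + 0.2593×1.3788 = 1.3908 bits


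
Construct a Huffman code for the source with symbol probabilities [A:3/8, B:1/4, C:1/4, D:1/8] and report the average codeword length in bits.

Huffman tree construction:
Combine smallest probabilities repeatedly
Resulting codes:
  A: 11 (length 2)
  B: 01 (length 2)
  C: 10 (length 2)
  D: 00 (length 2)
Average length = Σ p(s) × length(s) = 2.0000 bits


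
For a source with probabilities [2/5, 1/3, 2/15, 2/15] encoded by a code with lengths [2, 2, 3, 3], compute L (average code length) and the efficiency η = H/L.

Average length L = Σ p_i × l_i = 2.2667 bits
Entropy H = 1.8323 bits
Efficiency η = H/L × 100% = 80.84%


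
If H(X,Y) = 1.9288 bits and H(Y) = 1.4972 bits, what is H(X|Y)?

Chain rule: H(X,Y) = H(X|Y) + H(Y)
H(X|Y) = H(X,Y) - H(Y) = 1.9288 - 1.4972 = 0.4316 bits


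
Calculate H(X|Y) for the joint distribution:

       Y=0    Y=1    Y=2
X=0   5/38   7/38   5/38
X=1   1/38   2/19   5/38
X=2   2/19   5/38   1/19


H(X|Y) = Σ_y p(y) H(X|Y=y)
  p(Y=0) = 5/19, H(X|Y=0) = 1.3610
  p(Y=1) = 8/19, H(X|Y=1) = 1.5462
  p(Y=2) = 6/19, H(X|Y=2) = 1.4834
H(X|Y) = 0.2632×1.3610 + 0.4211×1.5462 + 0.3158×1.4834 = 1.4776 bits


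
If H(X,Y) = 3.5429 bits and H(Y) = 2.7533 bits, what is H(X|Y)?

Chain rule: H(X,Y) = H(X|Y) + H(Y)
H(X|Y) = H(X,Y) - H(Y) = 3.5429 - 2.7533 = 0.7896 bits


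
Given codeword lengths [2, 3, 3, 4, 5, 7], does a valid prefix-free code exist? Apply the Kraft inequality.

Kraft inequality: Σ 2^(-l_i) ≤ 1 for prefix-free code
Calculating: 2^(-2) + 2^(-3) + 2^(-3) + 2^(-4) + 2^(-5) + 2^(-7)
= 0.25 + 0.125 + 0.125 + 0.0625 + 0.03125 + 0.0078125
= 0.6016
Since 0.6016 ≤ 1, prefix-free code exists


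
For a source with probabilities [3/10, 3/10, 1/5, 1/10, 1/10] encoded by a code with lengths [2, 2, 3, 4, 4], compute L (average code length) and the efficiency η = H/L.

Average length L = Σ p_i × l_i = 2.6000 bits
Entropy H = 2.1710 bits
Efficiency η = H/L × 100% = 83.50%


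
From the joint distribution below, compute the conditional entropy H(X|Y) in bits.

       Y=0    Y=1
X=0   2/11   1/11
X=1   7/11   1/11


H(X|Y) = Σ_y p(y) H(X|Y=y)
  p(Y=0) = 9/11, H(X|Y=0) = 0.7642
  p(Y=1) = 2/11, H(X|Y=1) = 1.0000
H(X|Y) = 0.8182×0.7642 + 0.1818×1.0000 = 0.8071 bits


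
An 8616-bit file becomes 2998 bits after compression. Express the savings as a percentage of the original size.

Space savings = (1 - Compressed/Original) × 100%
= (1 - 2998/8616) × 100%
= 65.20%


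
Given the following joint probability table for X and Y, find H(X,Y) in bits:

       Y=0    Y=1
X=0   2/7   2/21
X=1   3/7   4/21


H(X,Y) = -Σ p(x,y) log₂ p(x,y)
  p(0,0)=2/7: -0.2857 × log₂(0.2857) = 0.5164
  p(0,1)=2/21: -0.0952 × log₂(0.0952) = 0.3231
  p(1,0)=3/7: -0.4286 × log₂(0.4286) = 0.5239
  p(1,1)=4/21: -0.1905 × log₂(0.1905) = 0.4557
H(X,Y) = 1.8190 bits


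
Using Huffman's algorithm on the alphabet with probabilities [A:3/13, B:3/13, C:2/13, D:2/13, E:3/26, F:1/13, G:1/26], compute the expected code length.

Huffman tree construction:
Combine smallest probabilities repeatedly
Resulting codes:
  A: 00 (length 2)
  B: 01 (length 2)
  C: 110 (length 3)
  D: 111 (length 3)
  E: 100 (length 3)
  F: 1011 (length 4)
  G: 1010 (length 4)
Average length = Σ p(s) × length(s) = 2.6538 bits


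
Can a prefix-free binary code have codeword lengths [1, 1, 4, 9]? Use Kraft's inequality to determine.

Kraft inequality: Σ 2^(-l_i) ≤ 1 for prefix-free code
Calculating: 2^(-1) + 2^(-1) + 2^(-4) + 2^(-9)
= 0.5 + 0.5 + 0.0625 + 0.001953125
= 1.0645
Since 1.0645 > 1, prefix-free code does not exist


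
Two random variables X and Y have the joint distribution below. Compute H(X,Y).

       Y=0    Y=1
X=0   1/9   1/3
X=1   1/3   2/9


H(X,Y) = -Σ p(x,y) log₂ p(x,y)
  p(0,0)=1/9: -0.1111 × log₂(0.1111) = 0.3522
  p(0,1)=1/3: -0.3333 × log₂(0.3333) = 0.5283
  p(1,0)=1/3: -0.3333 × log₂(0.3333) = 0.5283
  p(1,1)=2/9: -0.2222 × log₂(0.2222) = 0.4822
H(X,Y) = 1.8911 bits


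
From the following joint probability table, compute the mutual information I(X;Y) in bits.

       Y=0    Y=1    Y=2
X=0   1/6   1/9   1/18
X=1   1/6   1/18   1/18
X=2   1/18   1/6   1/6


H(X) = 1.5715, H(Y) = 1.5715, H(X,Y) = 3.0022
I(X;Y) = H(X) + H(Y) - H(X,Y) = 0.1409 bits


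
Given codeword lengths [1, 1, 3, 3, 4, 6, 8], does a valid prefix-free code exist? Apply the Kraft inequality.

Kraft inequality: Σ 2^(-l_i) ≤ 1 for prefix-free code
Calculating: 2^(-1) + 2^(-1) + 2^(-3) + 2^(-3) + 2^(-4) + 2^(-6) + 2^(-8)
= 0.5 + 0.5 + 0.125 + 0.125 + 0.0625 + 0.015625 + 0.00390625
= 1.3320
Since 1.3320 > 1, prefix-free code does not exist


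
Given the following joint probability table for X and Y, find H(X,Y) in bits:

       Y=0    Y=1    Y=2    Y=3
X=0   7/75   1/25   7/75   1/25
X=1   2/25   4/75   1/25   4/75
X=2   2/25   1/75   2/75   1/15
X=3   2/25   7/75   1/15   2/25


H(X,Y) = -Σ p(x,y) log₂ p(x,y)
  p(0,0)=7/75: -0.0933 × log₂(0.0933) = 0.3193
  p(0,1)=1/25: -0.0400 × log₂(0.0400) = 0.1858
  p(0,2)=7/75: -0.0933 × log₂(0.0933) = 0.3193
  p(0,3)=1/25: -0.0400 × log₂(0.0400) = 0.1858
  p(1,0)=2/25: -0.0800 × log₂(0.0800) = 0.2915
  p(1,1)=4/75: -0.0533 × log₂(0.0533) = 0.2255
  p(1,2)=1/25: -0.0400 × log₂(0.0400) = 0.1858
  p(1,3)=4/75: -0.0533 × log₂(0.0533) = 0.2255
  p(2,0)=2/25: -0.0800 × log₂(0.0800) = 0.2915
  p(2,1)=1/75: -0.0133 × log₂(0.0133) = 0.0831
  p(2,2)=2/75: -0.0267 × log₂(0.0267) = 0.1394
  p(2,3)=1/15: -0.0667 × log₂(0.0667) = 0.2605
  p(3,0)=2/25: -0.0800 × log₂(0.0800) = 0.2915
  p(3,1)=7/75: -0.0933 × log₂(0.0933) = 0.3193
  p(3,2)=1/15: -0.0667 × log₂(0.0667) = 0.2605
  p(3,3)=2/25: -0.0800 × log₂(0.0800) = 0.2915
H(X,Y) = 3.8758 bits


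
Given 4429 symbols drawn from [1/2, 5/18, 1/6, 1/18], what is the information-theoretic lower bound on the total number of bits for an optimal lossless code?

Entropy H = 1.6758 bits/symbol
Minimum bits = H × n = 1.6758 × 4429
= 7422.22 bits


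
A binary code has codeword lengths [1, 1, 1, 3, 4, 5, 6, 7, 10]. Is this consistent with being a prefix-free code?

Kraft inequality: Σ 2^(-l_i) ≤ 1 for prefix-free code
Calculating: 2^(-1) + 2^(-1) + 2^(-1) + 2^(-3) + 2^(-4) + 2^(-5) + 2^(-6) + 2^(-7) + 2^(-10)
= 0.5 + 0.5 + 0.5 + 0.125 + 0.0625 + 0.03125 + 0.015625 + 0.0078125 + 0.0009765625
= 1.7432
Since 1.7432 > 1, prefix-free code does not exist


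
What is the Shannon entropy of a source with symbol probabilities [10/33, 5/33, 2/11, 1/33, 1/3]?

H(X) = -Σ p(x) log₂ p(x)
  -10/33 × log₂(10/33) = 0.5220
  -5/33 × log₂(5/33) = 0.4125
  -2/11 × log₂(2/11) = 0.4472
  -1/33 × log₂(1/33) = 0.1529
  -1/3 × log₂(1/3) = 0.5283
H(X) = 2.0628 bits


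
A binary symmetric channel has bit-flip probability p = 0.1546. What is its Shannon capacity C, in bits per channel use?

For BSC with error probability p:
C = 1 - H(p) where H(p) is binary entropy
H(0.1546) = -0.1546 × log₂(0.1546) - 0.8454 × log₂(0.8454)
H(p) = 0.6212
C = 1 - 0.6212 = 0.3788 bits/use


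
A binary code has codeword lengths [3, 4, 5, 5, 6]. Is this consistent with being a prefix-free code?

Kraft inequality: Σ 2^(-l_i) ≤ 1 for prefix-free code
Calculating: 2^(-3) + 2^(-4) + 2^(-5) + 2^(-5) + 2^(-6)
= 0.125 + 0.0625 + 0.03125 + 0.03125 + 0.015625
= 0.2656
Since 0.2656 ≤ 1, prefix-free code exists


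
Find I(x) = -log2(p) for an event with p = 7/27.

Information content I(x) = -log₂(p(x))
I = -log₂(7/27) = -log₂(0.2593)
I = 1.9475 bits


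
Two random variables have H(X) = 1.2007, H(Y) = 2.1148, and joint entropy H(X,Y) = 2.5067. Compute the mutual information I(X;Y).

I(X;Y) = H(X) + H(Y) - H(X,Y)
I(X;Y) = 1.2007 + 2.1148 - 2.5067 = 0.8088 bits


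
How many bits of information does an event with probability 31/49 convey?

Information content I(x) = -log₂(p(x))
I = -log₂(31/49) = -log₂(0.6327)
I = 0.6605 bits


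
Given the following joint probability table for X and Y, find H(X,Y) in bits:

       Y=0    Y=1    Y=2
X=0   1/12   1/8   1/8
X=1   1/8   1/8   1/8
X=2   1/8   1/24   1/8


H(X,Y) = -Σ p(x,y) log₂ p(x,y)
  p(0,0)=1/12: -0.0833 × log₂(0.0833) = 0.2987
  p(0,1)=1/8: -0.1250 × log₂(0.1250) = 0.3750
  p(0,2)=1/8: -0.1250 × log₂(0.1250) = 0.3750
  p(1,0)=1/8: -0.1250 × log₂(0.1250) = 0.3750
  p(1,1)=1/8: -0.1250 × log₂(0.1250) = 0.3750
  p(1,2)=1/8: -0.1250 × log₂(0.1250) = 0.3750
  p(2,0)=1/8: -0.1250 × log₂(0.1250) = 0.3750
  p(2,1)=1/24: -0.0417 × log₂(0.0417) = 0.1910
  p(2,2)=1/8: -0.1250 × log₂(0.1250) = 0.3750
H(X,Y) = 3.1148 bits


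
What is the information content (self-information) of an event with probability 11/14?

Information content I(x) = -log₂(p(x))
I = -log₂(11/14) = -log₂(0.7857)
I = 0.3479 bits


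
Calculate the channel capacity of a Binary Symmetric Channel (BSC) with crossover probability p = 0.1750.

For BSC with error probability p:
C = 1 - H(p) where H(p) is binary entropy
H(0.1750) = -0.1750 × log₂(0.1750) - 0.8250 × log₂(0.8250)
H(p) = 0.6690
C = 1 - 0.6690 = 0.3310 bits/use


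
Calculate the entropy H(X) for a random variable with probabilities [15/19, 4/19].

H(X) = -Σ p(x) log₂ p(x)
  -15/19 × log₂(15/19) = 0.2692
  -4/19 × log₂(4/19) = 0.4732
H(X) = 0.7425 bits


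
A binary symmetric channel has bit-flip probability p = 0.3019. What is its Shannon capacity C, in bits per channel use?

For BSC with error probability p:
C = 1 - H(p) where H(p) is binary entropy
H(0.3019) = -0.3019 × log₂(0.3019) - 0.6981 × log₂(0.6981)
H(p) = 0.8836
C = 1 - 0.8836 = 0.1164 bits/use


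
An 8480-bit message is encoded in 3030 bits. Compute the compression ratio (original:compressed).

Compression ratio = Original / Compressed
= 8480 / 3030 = 2.80:1


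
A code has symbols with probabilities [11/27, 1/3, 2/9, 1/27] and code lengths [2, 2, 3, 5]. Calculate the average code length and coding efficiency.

Average length L = Σ p_i × l_i = 2.3333 bits
Entropy H = 1.7144 bits
Efficiency η = H/L × 100% = 73.47%


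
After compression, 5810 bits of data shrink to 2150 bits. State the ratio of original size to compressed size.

Compression ratio = Original / Compressed
= 5810 / 2150 = 2.70:1


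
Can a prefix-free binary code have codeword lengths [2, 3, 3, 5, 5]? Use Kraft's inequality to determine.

Kraft inequality: Σ 2^(-l_i) ≤ 1 for prefix-free code
Calculating: 2^(-2) + 2^(-3) + 2^(-3) + 2^(-5) + 2^(-5)
= 0.25 + 0.125 + 0.125 + 0.03125 + 0.03125
= 0.5625
Since 0.5625 ≤ 1, prefix-free code exists


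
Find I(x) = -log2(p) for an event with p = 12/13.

Information content I(x) = -log₂(p(x))
I = -log₂(12/13) = -log₂(0.9231)
I = 0.1155 bits


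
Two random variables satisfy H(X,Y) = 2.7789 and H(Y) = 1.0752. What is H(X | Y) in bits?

Chain rule: H(X,Y) = H(X|Y) + H(Y)
H(X|Y) = H(X,Y) - H(Y) = 2.7789 - 1.0752 = 1.7037 bits


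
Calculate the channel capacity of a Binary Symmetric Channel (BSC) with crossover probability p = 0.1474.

For BSC with error probability p:
C = 1 - H(p) where H(p) is binary entropy
H(0.1474) = -0.1474 × log₂(0.1474) - 0.8526 × log₂(0.8526)
H(p) = 0.6033
C = 1 - 0.6033 = 0.3967 bits/use


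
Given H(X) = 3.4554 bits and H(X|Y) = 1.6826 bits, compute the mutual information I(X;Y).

I(X;Y) = H(X) - H(X|Y)
I(X;Y) = 3.4554 - 1.6826 = 1.7728 bits


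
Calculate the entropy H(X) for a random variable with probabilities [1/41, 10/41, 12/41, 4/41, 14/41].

H(X) = -Σ p(x) log₂ p(x)
  -1/41 × log₂(1/41) = 0.1307
  -10/41 × log₂(10/41) = 0.4965
  -12/41 × log₂(12/41) = 0.5188
  -4/41 × log₂(4/41) = 0.3276
  -14/41 × log₂(14/41) = 0.5293
H(X) = 2.0029 bits


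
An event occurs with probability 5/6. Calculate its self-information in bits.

Information content I(x) = -log₂(p(x))
I = -log₂(5/6) = -log₂(0.8333)
I = 0.2630 bits


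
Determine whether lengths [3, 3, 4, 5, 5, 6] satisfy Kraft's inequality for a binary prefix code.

Kraft inequality: Σ 2^(-l_i) ≤ 1 for prefix-free code
Calculating: 2^(-3) + 2^(-3) + 2^(-4) + 2^(-5) + 2^(-5) + 2^(-6)
= 0.125 + 0.125 + 0.0625 + 0.03125 + 0.03125 + 0.015625
= 0.3906
Since 0.3906 ≤ 1, prefix-free code exists


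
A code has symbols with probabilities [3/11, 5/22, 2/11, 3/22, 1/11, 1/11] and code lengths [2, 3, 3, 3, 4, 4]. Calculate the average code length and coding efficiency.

Average length L = Σ p_i × l_i = 2.9091 bits
Entropy H = 2.4651 bits
Efficiency η = H/L × 100% = 84.74%


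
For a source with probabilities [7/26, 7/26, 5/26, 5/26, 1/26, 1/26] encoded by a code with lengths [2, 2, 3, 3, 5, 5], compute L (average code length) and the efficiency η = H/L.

Average length L = Σ p_i × l_i = 2.6154 bits
Entropy H = 2.2957 bits
Efficiency η = H/L × 100% = 87.78%


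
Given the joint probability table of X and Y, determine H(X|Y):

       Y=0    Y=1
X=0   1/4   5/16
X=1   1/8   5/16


H(X|Y) = Σ_y p(y) H(X|Y=y)
  p(Y=0) = 3/8, H(X|Y=0) = 0.9183
  p(Y=1) = 5/8, H(X|Y=1) = 1.0000
H(X|Y) = 0.3750×0.9183 + 0.6250×1.0000 = 0.9694 bits


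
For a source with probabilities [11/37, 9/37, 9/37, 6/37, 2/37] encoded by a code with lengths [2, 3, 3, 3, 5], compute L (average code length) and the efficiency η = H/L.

Average length L = Σ p_i × l_i = 2.8108 bits
Entropy H = 2.1656 bits
Efficiency η = H/L × 100% = 77.05%


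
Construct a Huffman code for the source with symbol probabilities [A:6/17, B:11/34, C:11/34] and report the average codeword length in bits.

Huffman tree construction:
Combine smallest probabilities repeatedly
Resulting codes:
  A: 0 (length 1)
  B: 10 (length 2)
  C: 11 (length 2)
Average length = Σ p(s) × length(s) = 1.6471 bits


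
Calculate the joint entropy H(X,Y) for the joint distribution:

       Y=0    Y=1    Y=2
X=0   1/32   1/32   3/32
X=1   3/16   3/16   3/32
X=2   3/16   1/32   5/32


H(X,Y) = -Σ p(x,y) log₂ p(x,y)
  p(0,0)=1/32: -0.0312 × log₂(0.0312) = 0.1562
  p(0,1)=1/32: -0.0312 × log₂(0.0312) = 0.1562
  p(0,2)=3/32: -0.0938 × log₂(0.0938) = 0.3202
  p(1,0)=3/16: -0.1875 × log₂(0.1875) = 0.4528
  p(1,1)=3/16: -0.1875 × log₂(0.1875) = 0.4528
  p(1,2)=3/32: -0.0938 × log₂(0.0938) = 0.3202
  p(2,0)=3/16: -0.1875 × log₂(0.1875) = 0.4528
  p(2,1)=1/32: -0.0312 × log₂(0.0312) = 0.1562
  p(2,2)=5/32: -0.1562 × log₂(0.1562) = 0.4184
H(X,Y) = 2.8860 bits


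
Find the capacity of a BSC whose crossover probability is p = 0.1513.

For BSC with error probability p:
C = 1 - H(p) where H(p) is binary entropy
H(0.1513) = -0.1513 × log₂(0.1513) - 0.8487 × log₂(0.8487)
H(p) = 0.6131
C = 1 - 0.6131 = 0.3869 bits/use


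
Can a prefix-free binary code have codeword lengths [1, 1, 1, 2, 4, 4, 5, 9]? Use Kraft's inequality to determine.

Kraft inequality: Σ 2^(-l_i) ≤ 1 for prefix-free code
Calculating: 2^(-1) + 2^(-1) + 2^(-1) + 2^(-2) + 2^(-4) + 2^(-4) + 2^(-5) + 2^(-9)
= 0.5 + 0.5 + 0.5 + 0.25 + 0.0625 + 0.0625 + 0.03125 + 0.001953125
= 1.9082
Since 1.9082 > 1, prefix-free code does not exist


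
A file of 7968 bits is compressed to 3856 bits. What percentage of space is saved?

Space savings = (1 - Compressed/Original) × 100%
= (1 - 3856/7968) × 100%
= 51.61%


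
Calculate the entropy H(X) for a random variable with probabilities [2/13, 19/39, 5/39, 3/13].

H(X) = -Σ p(x) log₂ p(x)
  -2/13 × log₂(2/13) = 0.4155
  -19/39 × log₂(19/39) = 0.5054
  -5/39 × log₂(5/39) = 0.3799
  -3/13 × log₂(3/13) = 0.4882
H(X) = 1.7890 bits


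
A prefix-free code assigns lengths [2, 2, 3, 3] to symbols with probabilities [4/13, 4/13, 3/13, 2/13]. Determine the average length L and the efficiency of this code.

Average length L = Σ p_i × l_i = 2.3846 bits
Entropy H = 1.9501 bits
Efficiency η = H/L × 100% = 81.78%


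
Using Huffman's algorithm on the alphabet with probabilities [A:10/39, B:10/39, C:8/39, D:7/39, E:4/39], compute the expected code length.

Huffman tree construction:
Combine smallest probabilities repeatedly
Resulting codes:
  A: 01 (length 2)
  B: 10 (length 2)
  C: 00 (length 2)
  D: 111 (length 3)
  E: 110 (length 3)
Average length = Σ p(s) × length(s) = 2.2821 bits


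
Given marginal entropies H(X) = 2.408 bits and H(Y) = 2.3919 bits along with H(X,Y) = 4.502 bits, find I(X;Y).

I(X;Y) = H(X) + H(Y) - H(X,Y)
I(X;Y) = 2.408 + 2.3919 - 4.502 = 0.2979 bits


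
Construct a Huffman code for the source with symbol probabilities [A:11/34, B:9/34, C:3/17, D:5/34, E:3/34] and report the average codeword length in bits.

Huffman tree construction:
Combine smallest probabilities repeatedly
Resulting codes:
  A: 11 (length 2)
  B: 10 (length 2)
  C: 00 (length 2)
  D: 011 (length 3)
  E: 010 (length 3)
Average length = Σ p(s) × length(s) = 2.2353 bits


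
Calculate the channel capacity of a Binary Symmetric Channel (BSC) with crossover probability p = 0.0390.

For BSC with error probability p:
C = 1 - H(p) where H(p) is binary entropy
H(0.0390) = -0.0390 × log₂(0.0390) - 0.9610 × log₂(0.9610)
H(p) = 0.2377
C = 1 - 0.2377 = 0.7623 bits/use


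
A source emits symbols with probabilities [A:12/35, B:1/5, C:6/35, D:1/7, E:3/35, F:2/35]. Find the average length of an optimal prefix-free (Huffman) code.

Huffman tree construction:
Combine smallest probabilities repeatedly
Resulting codes:
  A: 11 (length 2)
  B: 01 (length 2)
  C: 00 (length 2)
  D: 100 (length 3)
  E: 1011 (length 4)
  F: 1010 (length 4)
Average length = Σ p(s) × length(s) = 2.4286 bits


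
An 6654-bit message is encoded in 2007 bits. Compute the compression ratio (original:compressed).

Compression ratio = Original / Compressed
= 6654 / 2007 = 3.32:1


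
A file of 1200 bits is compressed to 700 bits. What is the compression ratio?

Compression ratio = Original / Compressed
= 1200 / 700 = 1.71:1


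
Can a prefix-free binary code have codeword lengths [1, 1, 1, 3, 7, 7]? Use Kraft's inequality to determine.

Kraft inequality: Σ 2^(-l_i) ≤ 1 for prefix-free code
Calculating: 2^(-1) + 2^(-1) + 2^(-1) + 2^(-3) + 2^(-7) + 2^(-7)
= 0.5 + 0.5 + 0.5 + 0.125 + 0.0078125 + 0.0078125
= 1.6406
Since 1.6406 > 1, prefix-free code does not exist


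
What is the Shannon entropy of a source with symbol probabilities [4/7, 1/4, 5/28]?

H(X) = -Σ p(x) log₂ p(x)
  -4/7 × log₂(4/7) = 0.4613
  -1/4 × log₂(1/4) = 0.5000
  -5/28 × log₂(5/28) = 0.4438
H(X) = 1.4052 bits


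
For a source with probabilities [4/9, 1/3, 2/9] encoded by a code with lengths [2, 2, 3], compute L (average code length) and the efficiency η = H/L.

Average length L = Σ p_i × l_i = 2.2222 bits
Entropy H = 1.5305 bits
Efficiency η = H/L × 100% = 68.87%


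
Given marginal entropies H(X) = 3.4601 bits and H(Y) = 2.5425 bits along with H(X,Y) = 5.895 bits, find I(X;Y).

I(X;Y) = H(X) + H(Y) - H(X,Y)
I(X;Y) = 3.4601 + 2.5425 - 5.895 = 0.1076 bits


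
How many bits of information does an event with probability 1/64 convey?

Information content I(x) = -log₂(p(x))
I = -log₂(1/64) = -log₂(0.0156)
I = 6.0000 bits


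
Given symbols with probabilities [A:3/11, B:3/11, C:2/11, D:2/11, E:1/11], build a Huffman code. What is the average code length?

Huffman tree construction:
Combine smallest probabilities repeatedly
Resulting codes:
  A: 01 (length 2)
  B: 10 (length 2)
  C: 111 (length 3)
  D: 00 (length 2)
  E: 110 (length 3)
Average length = Σ p(s) × length(s) = 2.2727 bits


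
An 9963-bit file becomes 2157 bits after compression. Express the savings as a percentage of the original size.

Space savings = (1 - Compressed/Original) × 100%
= (1 - 2157/9963) × 100%
= 78.35%


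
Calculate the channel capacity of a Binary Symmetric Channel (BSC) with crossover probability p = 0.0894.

For BSC with error probability p:
C = 1 - H(p) where H(p) is binary entropy
H(0.0894) = -0.0894 × log₂(0.0894) - 0.9106 × log₂(0.9106)
H(p) = 0.4345
C = 1 - 0.4345 = 0.5655 bits/use


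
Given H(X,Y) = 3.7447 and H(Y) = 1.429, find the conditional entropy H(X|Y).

Chain rule: H(X,Y) = H(X|Y) + H(Y)
H(X|Y) = H(X,Y) - H(Y) = 3.7447 - 1.429 = 2.3157 bits


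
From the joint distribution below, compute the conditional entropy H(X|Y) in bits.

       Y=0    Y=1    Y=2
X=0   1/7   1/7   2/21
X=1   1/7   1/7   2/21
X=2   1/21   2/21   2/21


H(X|Y) = Σ_y p(y) H(X|Y=y)
  p(Y=0) = 1/3, H(X|Y=0) = 1.4488
  p(Y=1) = 8/21, H(X|Y=1) = 1.5613
  p(Y=2) = 2/7, H(X|Y=2) = 1.5850
H(X|Y) = 0.3333×1.4488 + 0.3810×1.5613 + 0.2857×1.5850 = 1.5306 bits


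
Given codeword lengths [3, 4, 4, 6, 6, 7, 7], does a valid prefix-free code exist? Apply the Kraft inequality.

Kraft inequality: Σ 2^(-l_i) ≤ 1 for prefix-free code
Calculating: 2^(-3) + 2^(-4) + 2^(-4) + 2^(-6) + 2^(-6) + 2^(-7) + 2^(-7)
= 0.125 + 0.0625 + 0.0625 + 0.015625 + 0.015625 + 0.0078125 + 0.0078125
= 0.2969
Since 0.2969 ≤ 1, prefix-free code exists


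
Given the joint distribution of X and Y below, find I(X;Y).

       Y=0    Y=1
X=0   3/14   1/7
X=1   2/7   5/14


H(X) = 0.9403, H(Y) = 1.0000, H(X,Y) = 1.9242
I(X;Y) = H(X) + H(Y) - H(X,Y) = 0.0161 bits


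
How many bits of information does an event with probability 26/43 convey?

Information content I(x) = -log₂(p(x))
I = -log₂(26/43) = -log₂(0.6047)
I = 0.7258 bits


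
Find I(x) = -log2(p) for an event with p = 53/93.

Information content I(x) = -log₂(p(x))
I = -log₂(53/93) = -log₂(0.5699)
I = 0.8112 bits


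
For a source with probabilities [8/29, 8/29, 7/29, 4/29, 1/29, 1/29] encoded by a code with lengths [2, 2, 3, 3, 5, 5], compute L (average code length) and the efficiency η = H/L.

Average length L = Σ p_i × l_i = 2.5862 bits
Entropy H = 2.2493 bits
Efficiency η = H/L × 100% = 86.97%


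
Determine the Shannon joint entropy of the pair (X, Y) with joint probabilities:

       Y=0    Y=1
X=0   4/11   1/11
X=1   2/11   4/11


H(X,Y) = -Σ p(x,y) log₂ p(x,y)
  p(0,0)=4/11: -0.3636 × log₂(0.3636) = 0.5307
  p(0,1)=1/11: -0.0909 × log₂(0.0909) = 0.3145
  p(1,0)=2/11: -0.1818 × log₂(0.1818) = 0.4472
  p(1,1)=4/11: -0.3636 × log₂(0.3636) = 0.5307
H(X,Y) = 1.8231 bits


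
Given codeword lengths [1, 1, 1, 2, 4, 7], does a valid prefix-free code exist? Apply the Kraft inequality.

Kraft inequality: Σ 2^(-l_i) ≤ 1 for prefix-free code
Calculating: 2^(-1) + 2^(-1) + 2^(-1) + 2^(-2) + 2^(-4) + 2^(-7)
= 0.5 + 0.5 + 0.5 + 0.25 + 0.0625 + 0.0078125
= 1.8203
Since 1.8203 > 1, prefix-free code does not exist


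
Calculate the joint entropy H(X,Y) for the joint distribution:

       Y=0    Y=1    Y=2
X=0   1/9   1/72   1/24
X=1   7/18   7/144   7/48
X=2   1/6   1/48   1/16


H(X,Y) = -Σ p(x,y) log₂ p(x,y)
  p(0,0)=1/9: -0.1111 × log₂(0.1111) = 0.3522
  p(0,1)=1/72: -0.0139 × log₂(0.0139) = 0.0857
  p(0,2)=1/24: -0.0417 × log₂(0.0417) = 0.1910
  p(1,0)=7/18: -0.3889 × log₂(0.3889) = 0.5299
  p(1,1)=7/144: -0.0486 × log₂(0.0486) = 0.2121
  p(1,2)=7/48: -0.1458 × log₂(0.1458) = 0.4051
  p(2,0)=1/6: -0.1667 × log₂(0.1667) = 0.4308
  p(2,1)=1/48: -0.0208 × log₂(0.0208) = 0.1164
  p(2,2)=1/16: -0.0625 × log₂(0.0625) = 0.2500
H(X,Y) = 2.5732 bits
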